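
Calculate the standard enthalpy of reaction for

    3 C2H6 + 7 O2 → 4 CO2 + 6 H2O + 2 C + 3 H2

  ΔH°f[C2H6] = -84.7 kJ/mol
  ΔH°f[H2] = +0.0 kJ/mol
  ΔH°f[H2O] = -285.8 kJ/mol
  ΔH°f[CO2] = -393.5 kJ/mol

ΔH° = -3034.7 kJ/mol

Products: 4·(-393.5) + 6·(-285.8) + 2·(+0.0) + 3·(+0.0) = -3288.8
Reactants: 3·(-84.7) + 7·(+0.0) = -254.1
ΔH° = (-3288.8) − (-254.1) = -3034.7 kJ/mol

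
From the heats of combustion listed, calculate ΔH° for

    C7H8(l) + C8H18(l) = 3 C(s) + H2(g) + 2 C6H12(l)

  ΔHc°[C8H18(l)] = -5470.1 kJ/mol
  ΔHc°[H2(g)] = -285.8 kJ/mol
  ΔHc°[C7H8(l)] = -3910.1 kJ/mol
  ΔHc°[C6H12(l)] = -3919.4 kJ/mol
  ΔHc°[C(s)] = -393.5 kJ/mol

With combustion enthalpies, reactants minus products:
= [1·(-3910.1) + 1·(-5470.1)] − [3·(-393.5) + 1·(-285.8) + 2·(-3919.4)]
= -75.1 kJ/mol

ΔH° = -75.1 kJ/mol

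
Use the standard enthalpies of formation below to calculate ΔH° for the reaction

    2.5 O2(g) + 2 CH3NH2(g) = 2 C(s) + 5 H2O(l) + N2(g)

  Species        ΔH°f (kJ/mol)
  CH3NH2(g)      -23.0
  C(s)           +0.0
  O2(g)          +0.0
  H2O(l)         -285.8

Products: 2·(+0.0) + 5·(-285.8) + 1·(+0.0) = -1429.0
Reactants: 5/2·(+0.0) + 2·(-23.0) = -46.0
ΔH° = (-1429.0) − (-46.0) = -1383.0 kJ/mol

ΔH° = -1383.0 kJ/mol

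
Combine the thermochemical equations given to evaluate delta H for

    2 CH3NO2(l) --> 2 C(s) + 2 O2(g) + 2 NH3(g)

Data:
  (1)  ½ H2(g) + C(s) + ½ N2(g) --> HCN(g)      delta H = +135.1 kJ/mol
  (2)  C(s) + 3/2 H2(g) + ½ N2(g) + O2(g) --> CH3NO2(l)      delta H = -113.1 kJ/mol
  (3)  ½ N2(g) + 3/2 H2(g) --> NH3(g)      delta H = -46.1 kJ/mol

delta H = 134.0 kJ/mol

(1): not needed.
(2) reversed and × 2: (-2)·(-113.1) = +226.2 kJ/mol
(3) × 2: (2)·(-46.1) = -92.2 kJ/mol
delta H = (+226.2) + (-92.2) = 134.0 kJ/mol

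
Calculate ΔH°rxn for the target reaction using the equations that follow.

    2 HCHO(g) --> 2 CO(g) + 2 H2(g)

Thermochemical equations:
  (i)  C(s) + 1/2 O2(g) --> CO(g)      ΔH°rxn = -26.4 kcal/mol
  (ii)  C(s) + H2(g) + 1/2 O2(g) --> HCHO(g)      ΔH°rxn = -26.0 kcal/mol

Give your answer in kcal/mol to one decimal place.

(i) × 2: (2)·(-26.4) = -52.8 kcal/mol
(ii) reversed and × 2: (-2)·(-26.0) = +52.0 kcal/mol
ΔH°rxn = (-52.8) + (+52.0) = -0.8 kcal/mol

ΔH°rxn = -0.8 kcal/mol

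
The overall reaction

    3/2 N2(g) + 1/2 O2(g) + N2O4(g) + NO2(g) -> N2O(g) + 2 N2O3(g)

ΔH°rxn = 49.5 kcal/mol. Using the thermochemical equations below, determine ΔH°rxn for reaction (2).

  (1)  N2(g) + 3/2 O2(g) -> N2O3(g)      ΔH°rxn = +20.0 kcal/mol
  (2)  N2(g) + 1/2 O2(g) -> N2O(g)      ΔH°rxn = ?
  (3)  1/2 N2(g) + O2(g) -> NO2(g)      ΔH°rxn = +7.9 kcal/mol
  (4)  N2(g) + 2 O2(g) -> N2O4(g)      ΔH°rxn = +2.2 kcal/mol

(1) × 2: (2)·(+20.0) = +40.0 kcal/mol
(2) as written: contributes x
(3) reversed: -7.9 kcal/mol
(4) reversed: -2.2 kcal/mol
+49.5 = (+40.0) + (-7.9) + (-2.2) + x
x = (+49.5 − (+29.9)) / (1) = 19.6 kcal/mol

ΔH°rxn = 19.6 kcal/mol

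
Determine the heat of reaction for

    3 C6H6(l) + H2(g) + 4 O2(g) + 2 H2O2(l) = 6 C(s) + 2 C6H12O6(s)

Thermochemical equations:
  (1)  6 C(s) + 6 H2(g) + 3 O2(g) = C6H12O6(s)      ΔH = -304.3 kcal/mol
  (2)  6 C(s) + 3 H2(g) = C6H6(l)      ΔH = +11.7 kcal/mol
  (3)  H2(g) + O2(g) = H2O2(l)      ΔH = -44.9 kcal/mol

ΔH = -553.9 kcal/mol

(1) × 2 (scale by 2 for the 2 C6H12O6(s)): (2)·(-304.3) = -608.6 kcal/mol
(2) reversed and × 3 (C6H6(l) must end up as a reactant; ×3 to match 3 C6H6(l) in the target): (-3)·(+11.7) = -35.1 kcal/mol
(3) reversed and × 2 (H2O2(l) must end up as a reactant; scale by 2 for the 2 H2O2(l)): (-2)·(-44.9) = +89.8 kcal/mol
ΔH = (-608.6) + (-35.1) + (+89.8) = -553.9 kcal/mol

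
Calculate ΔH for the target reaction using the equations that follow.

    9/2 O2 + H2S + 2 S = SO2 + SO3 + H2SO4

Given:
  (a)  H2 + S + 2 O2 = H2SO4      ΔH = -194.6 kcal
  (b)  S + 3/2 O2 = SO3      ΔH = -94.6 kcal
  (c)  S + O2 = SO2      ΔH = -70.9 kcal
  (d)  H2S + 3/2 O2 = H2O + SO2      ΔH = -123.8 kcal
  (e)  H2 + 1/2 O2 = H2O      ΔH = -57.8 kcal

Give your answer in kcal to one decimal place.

ΔH = -355.2 kcal

(a) as written: -194.6 kcal
(b) as written: -94.6 kcal
(c): not needed.
(d) as written: -123.8 kcal
(e) reversed: +57.8 kcal
Summing the manipulated equations, ΔH = (1)·(-194.6) + (1)·(-94.6) + (1)·(-123.8) + (-1)·(-57.8) = -355.2 kcal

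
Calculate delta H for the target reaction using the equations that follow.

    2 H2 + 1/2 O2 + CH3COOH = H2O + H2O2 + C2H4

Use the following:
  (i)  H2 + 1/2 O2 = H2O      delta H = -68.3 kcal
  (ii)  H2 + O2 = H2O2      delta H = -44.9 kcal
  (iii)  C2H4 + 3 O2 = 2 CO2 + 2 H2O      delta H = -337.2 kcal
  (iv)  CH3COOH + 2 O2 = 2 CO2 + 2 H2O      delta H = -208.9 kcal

(i) as written: -68.3 kcal
(ii) as written: -44.9 kcal
(iii) reversed: +337.2 kcal
(iv) as written: -208.9 kcal
delta H = (-68.3) + (-44.9) + (+337.2) + (-208.9) = 15.1 kcal

delta H = 15.1 kcal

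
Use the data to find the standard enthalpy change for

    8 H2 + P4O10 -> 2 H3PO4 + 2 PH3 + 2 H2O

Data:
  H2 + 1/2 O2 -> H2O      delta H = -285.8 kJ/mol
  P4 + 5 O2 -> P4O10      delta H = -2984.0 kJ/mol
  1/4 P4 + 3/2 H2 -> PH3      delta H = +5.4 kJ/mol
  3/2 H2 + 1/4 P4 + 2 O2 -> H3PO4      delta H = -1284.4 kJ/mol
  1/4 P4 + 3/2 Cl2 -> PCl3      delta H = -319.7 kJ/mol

equation 1 × 2: (2)·(-285.8) = -571.6 kJ/mol
equation 2 reversed: +2984.0 kJ/mol
equation 3 × 2: (2)·(+5.4) = +10.8 kJ/mol
equation 4 × 2: (2)·(-1284.4) = -2568.8 kJ/mol
equation 5: not needed.
Since enthalpy is a state function, delta H = (-571.6) + (+2984.0) + (+10.8) + (-2568.8) = -145.6 kJ/mol

delta H = -145.6 kJ/mol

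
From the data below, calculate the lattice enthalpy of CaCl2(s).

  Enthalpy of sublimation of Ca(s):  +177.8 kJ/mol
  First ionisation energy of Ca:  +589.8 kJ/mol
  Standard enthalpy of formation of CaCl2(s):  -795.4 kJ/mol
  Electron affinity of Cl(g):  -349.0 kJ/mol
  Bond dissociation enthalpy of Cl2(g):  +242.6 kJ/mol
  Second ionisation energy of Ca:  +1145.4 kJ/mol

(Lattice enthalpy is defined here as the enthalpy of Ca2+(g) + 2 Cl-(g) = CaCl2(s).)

ΔHf° = 1·ΔHsub + 1·(ΣIE) + 1·D(Cl2) + 2·EA + U
-795.4 = 1·(+177.8) + 1·(+1735.2) + 1·(+242.6) + 2·(-349.0) + U
U = -795.4 − (+1457.6) = -2253.0 kJ/mol

U = -2253.0 kJ/mol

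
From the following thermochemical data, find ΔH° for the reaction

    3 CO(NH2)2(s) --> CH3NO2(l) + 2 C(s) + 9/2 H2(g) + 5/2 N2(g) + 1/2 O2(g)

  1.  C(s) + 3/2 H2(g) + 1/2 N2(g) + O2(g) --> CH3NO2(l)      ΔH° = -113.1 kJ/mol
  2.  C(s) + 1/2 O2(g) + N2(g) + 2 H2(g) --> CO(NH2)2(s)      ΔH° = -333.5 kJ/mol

eq. 1 as written: -113.1 kJ/mol
eq. 2 reversed and × 3: (-3)·(-333.5) = +1000.5 kJ/mol
By Hess's law, ΔH° = (1)·(-113.1) + (-3)·(-333.5) = 887.4 kJ/mol

ΔH° = 887.4 kJ/mol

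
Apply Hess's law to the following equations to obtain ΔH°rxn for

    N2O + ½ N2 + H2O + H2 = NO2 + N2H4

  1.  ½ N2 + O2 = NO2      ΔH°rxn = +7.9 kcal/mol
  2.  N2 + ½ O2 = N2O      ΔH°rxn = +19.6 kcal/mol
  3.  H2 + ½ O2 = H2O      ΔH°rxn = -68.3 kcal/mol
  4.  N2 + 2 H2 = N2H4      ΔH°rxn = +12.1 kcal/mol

eq. 1 as written (NO2 already on the product side): +7.9 kcal/mol
eq. 2 reversed (N2O must end up as a reactant): -19.6 kcal/mol
eq. 3 reversed (reverse to put H2O on the reactant side): +68.3 kcal/mol
eq. 4 as written (N2H4 already on the product side): +12.1 kcal/mol
ΔH°rxn = (1)·(+7.9) + (-1)·(+19.6) + (-1)·(-68.3) + (1)·(+12.1) = 68.7 kcal/mol

ΔH°rxn = 68.7 kcal/mol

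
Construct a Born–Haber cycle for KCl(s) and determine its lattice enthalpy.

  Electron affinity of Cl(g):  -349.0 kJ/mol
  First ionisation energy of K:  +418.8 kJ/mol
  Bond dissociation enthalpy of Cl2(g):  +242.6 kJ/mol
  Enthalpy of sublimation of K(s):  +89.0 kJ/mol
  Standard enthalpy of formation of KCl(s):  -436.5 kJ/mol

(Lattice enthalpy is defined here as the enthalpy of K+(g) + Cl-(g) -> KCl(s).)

ΔHf° = 1·ΔHsub + 1·(ΣIE) + 1/2·D(Cl2) + 1·EA + U
-436.5 = 1·(+89.0) + 1·(+418.8) + 1/2·(+242.6) + 1·(-349.0) + U
U = -436.5 − (+280.1) = -716.6 kJ/mol

U = -716.6 kJ/mol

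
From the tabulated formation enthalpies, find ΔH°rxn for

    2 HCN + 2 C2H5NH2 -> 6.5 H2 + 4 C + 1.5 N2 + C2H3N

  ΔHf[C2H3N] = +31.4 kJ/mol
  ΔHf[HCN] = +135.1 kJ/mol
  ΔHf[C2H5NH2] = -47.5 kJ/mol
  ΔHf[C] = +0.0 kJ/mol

Products: 13/2·(+0.0) + 4·(+0.0) + 3/2·(+0.0) + 1·(+31.4) = +31.4
Reactants: 2·(+135.1) + 2·(-47.5) = +175.2
ΔH°rxn = (+31.4) − (+175.2) = -143.8 kJ/mol

ΔH°rxn = -143.8 kJ/mol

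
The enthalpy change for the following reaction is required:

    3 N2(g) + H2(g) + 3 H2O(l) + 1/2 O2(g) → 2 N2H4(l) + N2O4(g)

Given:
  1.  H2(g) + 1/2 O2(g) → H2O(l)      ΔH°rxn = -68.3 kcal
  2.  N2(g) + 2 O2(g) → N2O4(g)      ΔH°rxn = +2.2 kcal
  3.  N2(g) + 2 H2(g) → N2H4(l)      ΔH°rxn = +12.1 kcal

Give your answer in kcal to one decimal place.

ΔH°rxn = 231.3 kcal

eq. 1 reversed and × 3 (H2O(l) must end up as a reactant; ×3 to match 3 H2O(l) in the target): (-3)·(-68.3) = +204.9 kcal
eq. 2 as written (N2O4(g) already on the product side): +2.2 kcal
eq. 3 × 2 (×2 to match 2 N2H4(l) in the target): (2)·(+12.1) = +24.2 kcal
Summing the manipulated equations, ΔH°rxn = (-3)·(-68.3) + (1)·(+2.2) + (2)·(+12.1) = 231.3 kcal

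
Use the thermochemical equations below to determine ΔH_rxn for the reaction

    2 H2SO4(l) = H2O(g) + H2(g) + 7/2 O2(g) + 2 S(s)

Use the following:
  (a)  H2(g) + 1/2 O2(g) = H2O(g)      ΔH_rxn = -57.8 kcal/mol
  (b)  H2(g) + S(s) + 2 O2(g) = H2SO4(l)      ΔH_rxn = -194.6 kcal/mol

(a) as written: -57.8 kcal/mol
(b) reversed and × 2: (-2)·(-194.6) = +389.2 kcal/mol
Summing the manipulated equations, ΔH_rxn = (-57.8) + (+389.2) = 331.4 kcal/mol

ΔH_rxn = 331.4 kcal/mol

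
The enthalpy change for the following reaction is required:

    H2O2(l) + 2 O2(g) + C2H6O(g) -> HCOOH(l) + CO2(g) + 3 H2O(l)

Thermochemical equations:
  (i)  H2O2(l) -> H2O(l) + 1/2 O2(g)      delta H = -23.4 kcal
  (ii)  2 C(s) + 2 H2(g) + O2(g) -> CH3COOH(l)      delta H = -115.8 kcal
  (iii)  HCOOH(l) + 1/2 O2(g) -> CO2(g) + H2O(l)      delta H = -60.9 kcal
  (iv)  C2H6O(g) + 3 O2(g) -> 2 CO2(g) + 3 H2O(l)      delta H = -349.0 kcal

delta H = -311.5 kcal

(i) as written: -23.4 kcal
(ii): not needed.
(iii) reversed: +60.9 kcal
(iv) as written: -349.0 kcal
Since enthalpy is a state function, delta H = (-23.4) + (+60.9) + (-349.0) = -311.5 kcal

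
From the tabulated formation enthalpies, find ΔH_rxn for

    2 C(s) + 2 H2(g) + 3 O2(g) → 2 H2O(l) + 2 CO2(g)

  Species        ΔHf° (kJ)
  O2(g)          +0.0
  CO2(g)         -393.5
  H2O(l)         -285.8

ΔH_rxn = -1358.6 kJ

ΔH°rxn = Σ nΔHf°(products) − Σ nΔHf°(reactants).
Products: 2·(-285.8) + 2·(-393.5) = -1358.6
Reactants: 2·(+0.0) + 2·(+0.0) + 3·(+0.0) = +0.0
ΔH_rxn = (-1358.6) − (+0.0) = -1358.6 kJ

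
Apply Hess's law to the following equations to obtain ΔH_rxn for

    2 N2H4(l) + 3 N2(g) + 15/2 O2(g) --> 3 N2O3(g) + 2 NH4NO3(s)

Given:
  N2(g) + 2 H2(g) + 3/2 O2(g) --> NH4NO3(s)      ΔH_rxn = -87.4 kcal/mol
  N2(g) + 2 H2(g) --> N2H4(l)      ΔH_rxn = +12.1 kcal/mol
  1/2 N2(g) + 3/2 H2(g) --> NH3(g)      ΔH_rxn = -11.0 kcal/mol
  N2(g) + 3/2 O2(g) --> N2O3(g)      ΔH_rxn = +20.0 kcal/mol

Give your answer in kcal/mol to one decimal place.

equation 1 × 2 (×2 to match 2 NH4NO3(s) in the target): (2)·(-87.4) = -174.8 kcal/mol
equation 2 reversed and × 2 (reverse to put N2H4(l) on the reactant side; scale by 2 for the 2 N2H4(l)): (-2)·(+12.1) = -24.2 kcal/mol
equation 3: not needed (NH3(g) appears nowhere else).
equation 4 × 3 (scale by 3 for the 3 N2O3(g)): (3)·(+20.0) = +60.0 kcal/mol
ΔH_rxn = (2)·(-87.4) + (-2)·(+12.1) + (3)·(+20.0) = -139.0 kcal/mol

ΔH_rxn = -139.0 kcal/mol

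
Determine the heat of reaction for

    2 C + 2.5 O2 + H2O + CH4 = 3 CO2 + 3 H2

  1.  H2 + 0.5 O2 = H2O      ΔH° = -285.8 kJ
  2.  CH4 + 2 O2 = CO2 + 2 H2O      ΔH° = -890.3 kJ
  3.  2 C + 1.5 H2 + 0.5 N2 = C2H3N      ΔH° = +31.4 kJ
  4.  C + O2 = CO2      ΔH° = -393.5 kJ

ΔH° = -819.9 kJ

eq. 1 reversed and × 3: (-3)·(-285.8) = +857.4 kJ
eq. 2 as written (CH4 already on the reactant side): -890.3 kJ
eq. 3: not needed (N2 appears nowhere else).
eq. 4 × 2: (2)·(-393.5) = -787.0 kJ
Summing the manipulated equations, ΔH° = (-3)·(-285.8) + (1)·(-890.3) + (2)·(-393.5) = -819.9 kJ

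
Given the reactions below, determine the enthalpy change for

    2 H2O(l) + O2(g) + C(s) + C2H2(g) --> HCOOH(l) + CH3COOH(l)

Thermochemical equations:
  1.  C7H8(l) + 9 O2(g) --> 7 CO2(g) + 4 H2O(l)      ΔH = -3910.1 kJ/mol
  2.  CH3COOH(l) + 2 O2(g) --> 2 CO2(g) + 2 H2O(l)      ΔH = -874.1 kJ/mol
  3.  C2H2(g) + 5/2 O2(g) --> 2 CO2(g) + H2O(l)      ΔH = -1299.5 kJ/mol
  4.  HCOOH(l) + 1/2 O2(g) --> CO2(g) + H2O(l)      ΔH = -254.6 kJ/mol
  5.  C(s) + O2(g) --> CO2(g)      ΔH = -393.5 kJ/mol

eq. 1: not needed (C7H8(l) appears nowhere else).
eq. 2 reversed (reverse to put CH3COOH(l) on the product side): +874.1 kJ/mol
eq. 3 as written (C2H2(g) already on the reactant side): -1299.5 kJ/mol
eq. 4 reversed (reverse to put HCOOH(l) on the product side): +254.6 kJ/mol
eq. 5 as written (C(s) already on the reactant side): -393.5 kJ/mol
ΔH = (-1)·(-874.1) + (1)·(-1299.5) + (-1)·(-254.6) + (1)·(-393.5) = -564.3 kJ/mol

ΔH = -564.3 kJ/mol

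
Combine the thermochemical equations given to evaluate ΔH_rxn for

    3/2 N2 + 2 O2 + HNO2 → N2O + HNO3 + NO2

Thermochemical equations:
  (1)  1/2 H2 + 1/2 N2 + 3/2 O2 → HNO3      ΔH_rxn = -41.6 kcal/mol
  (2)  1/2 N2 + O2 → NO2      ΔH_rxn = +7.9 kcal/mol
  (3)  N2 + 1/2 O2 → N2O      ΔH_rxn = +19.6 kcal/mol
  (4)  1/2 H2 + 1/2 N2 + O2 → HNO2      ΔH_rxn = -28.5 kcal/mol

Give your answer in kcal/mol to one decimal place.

ΔH_rxn = 14.4 kcal/mol

(1) as written: -41.6 kcal/mol
(2) as written: +7.9 kcal/mol
(3) as written: +19.6 kcal/mol
(4) reversed: +28.5 kcal/mol
ΔH_rxn = (1)·(-41.6) + (1)·(+7.9) + (1)·(+19.6) + (-1)·(-28.5) = 14.4 kcal/mol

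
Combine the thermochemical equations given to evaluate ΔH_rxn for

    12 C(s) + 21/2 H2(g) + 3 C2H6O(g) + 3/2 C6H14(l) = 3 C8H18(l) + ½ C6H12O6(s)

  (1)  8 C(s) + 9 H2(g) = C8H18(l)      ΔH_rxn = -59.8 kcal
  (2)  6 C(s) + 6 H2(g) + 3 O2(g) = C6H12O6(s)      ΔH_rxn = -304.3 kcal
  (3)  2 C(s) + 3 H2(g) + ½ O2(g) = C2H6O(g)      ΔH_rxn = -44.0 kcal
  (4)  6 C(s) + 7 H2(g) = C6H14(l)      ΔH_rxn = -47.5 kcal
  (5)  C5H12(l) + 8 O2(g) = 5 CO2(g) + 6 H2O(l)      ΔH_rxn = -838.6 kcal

ΔH_rxn = -128.3 kcal

(1) × 3: (3)·(-59.8) = -179.4 kcal
(2) × 1/2: (1/2)·(-304.3) = -152.15 kcal
(3) reversed and × 3: (-3)·(-44.0) = +132.0 kcal
(4) reversed and × 3/2: (-3/2)·(-47.5) = +71.25 kcal
(5): not needed.
Summing the manipulated equations, ΔH_rxn = (3)·(-59.8) + (1/2)·(-304.3) + (-3)·(-44.0) + (-3/2)·(-47.5) = -128.3 kcal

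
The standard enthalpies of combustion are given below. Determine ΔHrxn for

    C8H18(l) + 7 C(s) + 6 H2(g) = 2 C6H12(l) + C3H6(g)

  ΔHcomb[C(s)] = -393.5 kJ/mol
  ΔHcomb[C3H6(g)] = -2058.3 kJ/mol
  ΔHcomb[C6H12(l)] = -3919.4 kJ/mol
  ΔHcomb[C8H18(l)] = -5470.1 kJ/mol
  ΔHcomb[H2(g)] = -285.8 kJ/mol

Using ΔH = Σ nΔHc°(reactants) − Σ nΔHc°(products):
= [1·(-5470.1) + 7·(-393.5) + 6·(-285.8)] − [2·(-3919.4) + 1·(-2058.3)]
= -42.3 kJ/mol

ΔHrxn = -42.3 kJ/mol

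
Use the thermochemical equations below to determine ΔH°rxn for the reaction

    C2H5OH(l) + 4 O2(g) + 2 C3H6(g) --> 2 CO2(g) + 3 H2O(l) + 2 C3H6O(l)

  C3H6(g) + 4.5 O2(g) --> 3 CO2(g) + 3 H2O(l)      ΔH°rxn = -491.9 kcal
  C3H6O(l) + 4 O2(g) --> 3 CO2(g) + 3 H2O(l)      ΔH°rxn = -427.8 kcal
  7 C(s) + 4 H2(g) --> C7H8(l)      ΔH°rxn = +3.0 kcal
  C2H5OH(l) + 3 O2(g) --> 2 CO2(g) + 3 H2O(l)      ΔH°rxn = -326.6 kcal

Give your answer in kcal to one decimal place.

equation 1 × 2: (2)·(-491.9) = -983.8 kcal
equation 2 reversed and × 2: (-2)·(-427.8) = +855.6 kcal
equation 3: not needed.
equation 4 as written: -326.6 kcal
ΔH°rxn = (2)·(-491.9) + (-2)·(-427.8) + (1)·(-326.6) = -454.8 kcal

ΔH°rxn = -454.8 kcal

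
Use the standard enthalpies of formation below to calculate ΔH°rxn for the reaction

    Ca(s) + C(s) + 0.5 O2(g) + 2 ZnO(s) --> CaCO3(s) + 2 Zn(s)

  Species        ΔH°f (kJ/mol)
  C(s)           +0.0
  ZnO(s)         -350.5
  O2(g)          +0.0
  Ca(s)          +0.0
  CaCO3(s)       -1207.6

ΔH°rxn = -506.6 kJ/mol

Products: 1·(-1207.6) + 2·(+0.0) = -1207.6
Reactants: 1·(+0.0) + 1·(+0.0) + 1/2·(+0.0) + 2·(-350.5) = -701.0
ΔH°rxn = (-1207.6) − (-701.0) = -506.6 kJ/mol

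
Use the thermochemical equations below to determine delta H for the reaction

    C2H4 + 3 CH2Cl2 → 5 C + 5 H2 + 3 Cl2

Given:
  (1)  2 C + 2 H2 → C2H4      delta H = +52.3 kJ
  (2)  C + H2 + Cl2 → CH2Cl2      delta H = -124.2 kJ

delta H = 320.3 kJ

(1) reversed (reverse to put C2H4 on the reactant side): -52.3 kJ
(2) reversed and × 3 (CH2Cl2 must end up as a reactant; scale by 3 for the 3 CH2Cl2): (-3)·(-124.2) = +372.6 kJ
delta H = (-1)·(+52.3) + (-3)·(-124.2) = 320.3 kJ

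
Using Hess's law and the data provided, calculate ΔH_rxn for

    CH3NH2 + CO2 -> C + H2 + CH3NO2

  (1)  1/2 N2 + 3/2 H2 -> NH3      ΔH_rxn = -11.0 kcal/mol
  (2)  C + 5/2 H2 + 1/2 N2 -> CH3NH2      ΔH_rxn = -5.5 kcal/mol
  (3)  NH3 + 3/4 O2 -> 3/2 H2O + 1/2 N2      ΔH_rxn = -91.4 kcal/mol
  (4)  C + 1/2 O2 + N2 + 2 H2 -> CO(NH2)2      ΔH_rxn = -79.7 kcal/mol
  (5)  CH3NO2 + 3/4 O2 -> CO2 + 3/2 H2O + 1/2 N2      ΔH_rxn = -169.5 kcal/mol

ΔH_rxn = 72.6 kcal/mol

(1) as written: -11.0 kcal/mol
(2) reversed (CH3NH2 must end up as a reactant): +5.5 kcal/mol
(3) as written: -91.4 kcal/mol
(4): not needed (CO(NH2)2 appears nowhere else).
(5) reversed (CH3NO2 must end up as a product): +169.5 kcal/mol
Combining the equations, ΔH_rxn = (1)·(-11.0) + (-1)·(-5.5) + (1)·(-91.4) + (-1)·(-169.5) = 72.6 kcal/mol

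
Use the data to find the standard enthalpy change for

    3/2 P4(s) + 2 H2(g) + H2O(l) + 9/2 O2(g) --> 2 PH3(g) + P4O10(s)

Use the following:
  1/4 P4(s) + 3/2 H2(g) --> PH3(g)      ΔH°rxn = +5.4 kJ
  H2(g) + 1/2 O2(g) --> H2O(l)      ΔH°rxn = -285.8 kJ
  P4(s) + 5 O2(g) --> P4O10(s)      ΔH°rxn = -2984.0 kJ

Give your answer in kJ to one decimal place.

ΔH°rxn = -2687.4 kJ

equation 1 × 2: (2)·(+5.4) = +10.8 kJ
equation 2 reversed: +285.8 kJ
equation 3 as written: -2984.0 kJ
Since enthalpy is a state function, ΔH°rxn = (+10.8) + (+285.8) + (-2984.0) = -2687.4 kJ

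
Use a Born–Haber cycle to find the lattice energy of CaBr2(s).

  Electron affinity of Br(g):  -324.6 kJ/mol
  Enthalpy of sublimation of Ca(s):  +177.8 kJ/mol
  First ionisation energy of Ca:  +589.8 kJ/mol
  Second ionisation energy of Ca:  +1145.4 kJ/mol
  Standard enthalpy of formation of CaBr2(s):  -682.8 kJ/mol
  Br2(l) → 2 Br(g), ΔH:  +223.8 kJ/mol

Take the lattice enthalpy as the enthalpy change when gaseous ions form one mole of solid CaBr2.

U = -2170.4 kJ/mol

ΔHf° = 1·ΔHsub + 1·(ΣIE) + 1·D(Br2) + 2·EA + U
-682.8 = 1·(+177.8) + 1·(+1735.2) + 1·(+223.8) + 2·(-324.6) + U
U = -682.8 − (+1487.6) = -2170.4 kJ/mol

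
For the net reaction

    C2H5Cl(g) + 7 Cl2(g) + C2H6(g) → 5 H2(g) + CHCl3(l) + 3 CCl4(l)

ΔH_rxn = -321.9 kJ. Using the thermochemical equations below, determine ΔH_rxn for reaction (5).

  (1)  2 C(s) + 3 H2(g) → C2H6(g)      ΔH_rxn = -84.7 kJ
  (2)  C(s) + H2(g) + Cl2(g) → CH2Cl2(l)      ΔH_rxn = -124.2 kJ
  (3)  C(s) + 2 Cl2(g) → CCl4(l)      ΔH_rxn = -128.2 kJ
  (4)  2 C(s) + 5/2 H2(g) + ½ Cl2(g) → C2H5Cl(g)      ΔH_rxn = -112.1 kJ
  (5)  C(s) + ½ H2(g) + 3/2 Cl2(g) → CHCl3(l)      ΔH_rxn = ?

ΔH_rxn = -134.1 kJ

(1) reversed (reverse to put C2H6(g) on the reactant side): +84.7 kJ
(2): not needed (CH2Cl2(l) appears nowhere else).
(3) × 3 (×3 to match 3 CCl4(l) in the target): (3)·(-128.2) = -384.6 kJ
(4) reversed (reverse to put C2H5Cl(g) on the reactant side): +112.1 kJ
(5) as written (CHCl3(l) already on the product side): contributes x
-321.9 = (+84.7) + (-384.6) + (+112.1) + x
x = (-321.9 − (-187.8)) / (1) = -134.1 kJ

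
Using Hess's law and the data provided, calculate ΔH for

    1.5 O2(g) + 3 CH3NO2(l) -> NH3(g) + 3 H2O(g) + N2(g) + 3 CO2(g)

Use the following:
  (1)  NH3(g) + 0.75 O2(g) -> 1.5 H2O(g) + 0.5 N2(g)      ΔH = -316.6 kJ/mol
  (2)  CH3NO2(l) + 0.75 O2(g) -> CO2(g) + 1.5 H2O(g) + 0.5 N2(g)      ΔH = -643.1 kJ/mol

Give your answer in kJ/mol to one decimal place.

ΔH = -1612.7 kJ/mol

(1) reversed: +316.6 kJ/mol
(2) × 3: (3)·(-643.1) = -1929.3 kJ/mol
By Hess's law, ΔH = (+316.6) + (-1929.3) = -1612.7 kJ/mol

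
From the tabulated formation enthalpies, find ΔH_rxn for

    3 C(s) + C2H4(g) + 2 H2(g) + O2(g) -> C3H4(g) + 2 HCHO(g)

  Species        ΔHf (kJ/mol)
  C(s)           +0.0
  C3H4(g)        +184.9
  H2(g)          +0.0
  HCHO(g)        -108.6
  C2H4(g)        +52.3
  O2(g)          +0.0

Products: 1·(+184.9) + 2·(-108.6) = -32.3
Reactants: 3·(+0.0) + 1·(+52.3) + 2·(+0.0) + 1·(+0.0) = +52.3
ΔH_rxn = (-32.3) − (+52.3) = -84.6 kJ/mol

ΔH_rxn = -84.6 kJ/mol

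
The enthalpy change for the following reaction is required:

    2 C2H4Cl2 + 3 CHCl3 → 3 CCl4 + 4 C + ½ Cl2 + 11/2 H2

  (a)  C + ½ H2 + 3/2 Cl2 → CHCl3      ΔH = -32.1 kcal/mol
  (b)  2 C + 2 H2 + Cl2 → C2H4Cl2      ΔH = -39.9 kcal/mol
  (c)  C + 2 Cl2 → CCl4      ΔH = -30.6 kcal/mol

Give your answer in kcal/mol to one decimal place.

ΔH = 84.3 kcal/mol

(a) reversed and × 3: (-3)·(-32.1) = +96.3 kcal/mol
(b) reversed and × 2: (-2)·(-39.9) = +79.8 kcal/mol
(c) × 3: (3)·(-30.6) = -91.8 kcal/mol
Summing the manipulated equations, ΔH = (+96.3) + (+79.8) + (-91.8) = 84.3 kcal/mol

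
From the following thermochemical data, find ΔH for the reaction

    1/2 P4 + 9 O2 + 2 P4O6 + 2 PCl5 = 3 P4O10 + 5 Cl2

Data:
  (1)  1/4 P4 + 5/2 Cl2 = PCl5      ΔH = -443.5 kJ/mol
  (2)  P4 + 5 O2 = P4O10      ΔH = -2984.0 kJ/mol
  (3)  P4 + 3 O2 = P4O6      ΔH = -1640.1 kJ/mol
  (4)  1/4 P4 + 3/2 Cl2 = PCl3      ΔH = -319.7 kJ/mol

ΔH = -4784.8 kJ/mol

(1) reversed and × 2 (PCl5 must end up as a reactant; scale by 2 for the 2 PCl5): (-2)·(-443.5) = +887.0 kJ/mol
(2) × 3 (×3 to match 3 P4O10 in the target): (3)·(-2984.0) = -8952.0 kJ/mol
(3) reversed and × 2 (P4O6 must end up as a reactant; scale by 2 for the 2 P4O6): (-2)·(-1640.1) = +3280.2 kJ/mol
(4): not needed (PCl3 appears nowhere else).
ΔH = (+887.0) + (-8952.0) + (+3280.2) = -4784.8 kJ/mol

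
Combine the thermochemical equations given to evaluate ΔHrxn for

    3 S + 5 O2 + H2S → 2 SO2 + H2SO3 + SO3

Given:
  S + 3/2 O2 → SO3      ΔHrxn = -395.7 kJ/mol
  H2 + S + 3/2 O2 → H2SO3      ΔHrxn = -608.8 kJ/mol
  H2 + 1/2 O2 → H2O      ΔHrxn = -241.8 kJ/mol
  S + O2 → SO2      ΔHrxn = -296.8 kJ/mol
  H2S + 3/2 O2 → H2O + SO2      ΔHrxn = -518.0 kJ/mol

equation 1 as written: -395.7 kJ/mol
equation 2 as written: -608.8 kJ/mol
equation 3 reversed: +241.8 kJ/mol
equation 4 as written: -296.8 kJ/mol
equation 5 as written: -518.0 kJ/mol
ΔHrxn = (1)·(-395.7) + (1)·(-608.8) + (-1)·(-241.8) + (1)·(-296.8) + (1)·(-518.0) = -1577.5 kJ/mol

ΔHrxn = -1577.5 kJ/mol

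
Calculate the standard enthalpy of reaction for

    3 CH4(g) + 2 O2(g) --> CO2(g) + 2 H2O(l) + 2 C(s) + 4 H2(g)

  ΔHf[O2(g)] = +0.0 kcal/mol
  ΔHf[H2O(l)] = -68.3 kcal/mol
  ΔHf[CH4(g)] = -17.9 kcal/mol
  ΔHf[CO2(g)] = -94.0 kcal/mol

Products: 1·(-94.0) + 2·(-68.3) + 2·(+0.0) + 4·(+0.0) = -230.6
Reactants: 3·(-17.9) + 2·(+0.0) = -53.7
ΔH°rxn = (-230.6) − (-53.7) = -176.9 kcal/mol

ΔH°rxn = -176.9 kcal/mol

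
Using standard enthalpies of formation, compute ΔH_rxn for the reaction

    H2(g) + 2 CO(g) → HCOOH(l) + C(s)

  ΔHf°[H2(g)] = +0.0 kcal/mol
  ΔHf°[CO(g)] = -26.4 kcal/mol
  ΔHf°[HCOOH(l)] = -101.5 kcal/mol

Products: 1·(-101.5) + 1·(+0.0) = -101.5
Reactants: 1·(+0.0) + 2·(-26.4) = -52.8
ΔH_rxn = (-101.5) − (-52.8) = -48.7 kcal/mol

ΔH_rxn = -48.7 kcal/mol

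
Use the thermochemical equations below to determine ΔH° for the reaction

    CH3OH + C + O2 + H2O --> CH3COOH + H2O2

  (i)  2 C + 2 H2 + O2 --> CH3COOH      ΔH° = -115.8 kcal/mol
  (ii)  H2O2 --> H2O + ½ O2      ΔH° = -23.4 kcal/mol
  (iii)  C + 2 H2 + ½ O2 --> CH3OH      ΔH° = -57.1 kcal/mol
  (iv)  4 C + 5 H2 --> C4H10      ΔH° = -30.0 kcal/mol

ΔH° = -35.3 kcal/mol

(i) as written (CH3COOH already on the product side): -115.8 kcal/mol
(ii) reversed (reverse to put H2O2 on the product side): +23.4 kcal/mol
(iii) reversed (reverse to put CH3OH on the reactant side): +57.1 kcal/mol
(iv): not needed (C4H10 appears nowhere else).
Summing the manipulated equations, ΔH° = (1)·(-115.8) + (-1)·(-23.4) + (-1)·(-57.1) = -35.3 kcal/mol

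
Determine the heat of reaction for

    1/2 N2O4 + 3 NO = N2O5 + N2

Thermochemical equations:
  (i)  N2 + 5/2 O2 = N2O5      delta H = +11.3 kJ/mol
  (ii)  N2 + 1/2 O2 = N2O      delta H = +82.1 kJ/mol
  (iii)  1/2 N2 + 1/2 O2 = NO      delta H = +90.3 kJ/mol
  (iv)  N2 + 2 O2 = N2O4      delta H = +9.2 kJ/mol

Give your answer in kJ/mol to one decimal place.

(i) as written: +11.3 kJ/mol
(ii): not needed.
(iii) reversed and × 3: (-3)·(+90.3) = -270.9 kJ/mol
(iv) reversed and × 1/2: (-1/2)·(+9.2) = -4.6 kJ/mol
Since enthalpy is a state function, delta H = (1)·(+11.3) + (-3)·(+90.3) + (-1/2)·(+9.2) = -264.2 kJ/mol

delta H = -264.2 kJ/mol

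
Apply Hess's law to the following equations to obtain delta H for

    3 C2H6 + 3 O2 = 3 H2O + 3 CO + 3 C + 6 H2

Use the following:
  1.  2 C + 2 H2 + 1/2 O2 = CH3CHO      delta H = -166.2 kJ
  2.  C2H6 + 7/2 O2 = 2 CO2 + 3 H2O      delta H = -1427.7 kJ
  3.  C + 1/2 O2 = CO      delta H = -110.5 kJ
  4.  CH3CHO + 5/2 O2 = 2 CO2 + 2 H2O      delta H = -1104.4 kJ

delta H = -802.8 kJ

eq. 1 reversed and × 3: (-3)·(-166.2) = +498.6 kJ
eq. 2 × 3: (3)·(-1427.7) = -4283.1 kJ
eq. 3 × 3: (3)·(-110.5) = -331.5 kJ
eq. 4 reversed and × 3: (-3)·(-1104.4) = +3313.2 kJ
By Hess's law, delta H = (-3)·(-166.2) + (3)·(-1427.7) + (3)·(-110.5) + (-3)·(-1104.4) = -802.8 kJ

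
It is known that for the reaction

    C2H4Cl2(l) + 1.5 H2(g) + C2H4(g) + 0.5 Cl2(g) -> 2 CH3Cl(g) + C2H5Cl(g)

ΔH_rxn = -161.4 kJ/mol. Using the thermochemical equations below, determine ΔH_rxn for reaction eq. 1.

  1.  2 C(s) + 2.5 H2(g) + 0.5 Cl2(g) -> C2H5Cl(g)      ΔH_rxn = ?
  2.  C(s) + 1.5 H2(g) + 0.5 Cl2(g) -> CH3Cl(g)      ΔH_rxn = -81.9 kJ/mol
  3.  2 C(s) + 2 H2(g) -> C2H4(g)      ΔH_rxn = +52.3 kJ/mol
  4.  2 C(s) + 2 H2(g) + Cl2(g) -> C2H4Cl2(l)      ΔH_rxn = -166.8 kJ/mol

ΔH_rxn = -112.1 kJ/mol

eq. 1 as written: contributes x
eq. 2 × 2: (2)·(-81.9) = -163.8 kJ/mol
eq. 3 reversed: -52.3 kJ/mol
eq. 4 reversed: +166.8 kJ/mol
-161.4 = (-163.8) + (-52.3) + (+166.8) + x
x = (-161.4 − (-49.3)) / (1) = -112.1 kJ/mol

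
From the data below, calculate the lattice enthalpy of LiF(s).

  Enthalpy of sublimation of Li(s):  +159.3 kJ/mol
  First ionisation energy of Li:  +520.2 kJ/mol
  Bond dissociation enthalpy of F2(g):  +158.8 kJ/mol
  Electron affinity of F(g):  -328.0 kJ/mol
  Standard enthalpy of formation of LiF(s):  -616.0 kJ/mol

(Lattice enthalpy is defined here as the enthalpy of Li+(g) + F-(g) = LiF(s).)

ΔHf° = 1·ΔHsub + 1·(ΣIE) + 1/2·D(F2) + 1·EA + U
-616.0 = 1·(+159.3) + 1·(+520.2) + 1/2·(+158.8) + 1·(-328.0) + U
U = -616.0 − (+430.9) = -1046.9 kJ/mol

U = -1046.9 kJ/mol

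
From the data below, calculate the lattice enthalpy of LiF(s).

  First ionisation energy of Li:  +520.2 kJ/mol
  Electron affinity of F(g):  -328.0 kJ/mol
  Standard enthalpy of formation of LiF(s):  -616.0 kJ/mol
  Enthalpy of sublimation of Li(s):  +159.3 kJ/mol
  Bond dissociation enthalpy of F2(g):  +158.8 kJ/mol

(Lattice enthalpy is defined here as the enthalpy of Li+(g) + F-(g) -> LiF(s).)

ΔHf° = 1·ΔHsub + 1·(ΣIE) + 1/2·D(F2) + 1·EA + U
-616.0 = 1·(+159.3) + 1·(+520.2) + 1/2·(+158.8) + 1·(-328.0) + U
U = -616.0 − (+430.9) = -1046.9 kJ/mol

U = -1046.9 kJ/mol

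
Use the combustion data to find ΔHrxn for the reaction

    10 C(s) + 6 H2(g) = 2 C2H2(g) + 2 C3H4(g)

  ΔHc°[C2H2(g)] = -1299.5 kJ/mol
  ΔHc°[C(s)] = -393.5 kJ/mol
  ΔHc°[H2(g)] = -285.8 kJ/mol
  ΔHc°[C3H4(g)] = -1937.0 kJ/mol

ΔHrxn = 823.2 kJ/mol

Using ΔH = Σ nΔHc°(reactants) − Σ nΔHc°(products):
= [10·(-393.5) + 6·(-285.8)] − [2·(-1299.5) + 2·(-1937.0)]
= 823.2 kJ/mol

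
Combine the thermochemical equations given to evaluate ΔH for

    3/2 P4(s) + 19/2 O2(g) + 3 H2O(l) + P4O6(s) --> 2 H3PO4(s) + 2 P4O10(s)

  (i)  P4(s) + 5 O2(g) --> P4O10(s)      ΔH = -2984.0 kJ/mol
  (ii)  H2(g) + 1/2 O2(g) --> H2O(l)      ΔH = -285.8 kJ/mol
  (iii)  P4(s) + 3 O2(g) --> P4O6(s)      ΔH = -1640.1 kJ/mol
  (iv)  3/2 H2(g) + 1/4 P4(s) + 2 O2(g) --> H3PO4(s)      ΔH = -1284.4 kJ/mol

ΔH = -6039.3 kJ/mol

(i) × 2 (scale by 2 for the 2 P4O10(s)): (2)·(-2984.0) = -5968.0 kJ/mol
(ii) reversed and × 3 (H2O(l) must end up as a reactant; ×3 to match 3 H2O(l) in the target): (-3)·(-285.8) = +857.4 kJ/mol
(iii) reversed (reverse to put P4O6(s) on the reactant side): +1640.1 kJ/mol
(iv) × 2 (scale by 2 for the 2 H3PO4(s)): (2)·(-1284.4) = -2568.8 kJ/mol
ΔH = (-5968.0) + (+857.4) + (+1640.1) + (-2568.8) = -6039.3 kJ/mol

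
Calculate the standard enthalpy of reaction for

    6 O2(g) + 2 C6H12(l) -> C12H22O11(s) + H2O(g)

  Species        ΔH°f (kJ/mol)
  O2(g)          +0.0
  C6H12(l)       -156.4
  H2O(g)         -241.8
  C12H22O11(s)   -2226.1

Products: 1·(-2226.1) + 1·(-241.8) = -2467.9
Reactants: 6·(+0.0) + 2·(-156.4) = -312.8
ΔHrxn = (-2467.9) − (-312.8) = -2155.1 kJ/mol

ΔHrxn = -2155.1 kJ/mol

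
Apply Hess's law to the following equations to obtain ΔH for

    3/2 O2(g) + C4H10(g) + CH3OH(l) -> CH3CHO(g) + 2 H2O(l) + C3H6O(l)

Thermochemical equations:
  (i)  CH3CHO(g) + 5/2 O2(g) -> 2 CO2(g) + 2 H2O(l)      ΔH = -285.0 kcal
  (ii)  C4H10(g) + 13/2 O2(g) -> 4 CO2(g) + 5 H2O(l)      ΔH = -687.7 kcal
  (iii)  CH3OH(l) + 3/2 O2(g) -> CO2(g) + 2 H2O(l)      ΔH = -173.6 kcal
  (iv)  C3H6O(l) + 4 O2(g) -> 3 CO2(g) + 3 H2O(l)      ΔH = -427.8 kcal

(i) reversed (CH3CHO(g) must end up as a product): +285.0 kcal
(ii) as written (C4H10(g) already on the reactant side): -687.7 kcal
(iii) as written (CH3OH(l) already on the reactant side): -173.6 kcal
(iv) reversed (reverse to put C3H6O(l) on the product side): +427.8 kcal
By Hess's law, ΔH = (+285.0) + (-687.7) + (-173.6) + (+427.8) = -148.5 kcal

ΔH = -148.5 kcal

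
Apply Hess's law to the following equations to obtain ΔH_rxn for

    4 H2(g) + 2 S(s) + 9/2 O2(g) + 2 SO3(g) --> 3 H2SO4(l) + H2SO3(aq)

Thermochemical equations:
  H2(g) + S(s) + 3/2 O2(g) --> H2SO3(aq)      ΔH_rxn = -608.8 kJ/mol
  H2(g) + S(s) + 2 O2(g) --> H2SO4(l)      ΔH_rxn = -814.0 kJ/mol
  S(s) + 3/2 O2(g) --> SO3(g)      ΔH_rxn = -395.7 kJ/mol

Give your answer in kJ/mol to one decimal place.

ΔH_rxn = -2259.4 kJ/mol

equation 1 as written (H2SO3(aq) already on the product side): -608.8 kJ/mol
equation 2 × 3 (×3 to match 3 H2SO4(l) in the target): (3)·(-814.0) = -2442.0 kJ/mol
equation 3 reversed and × 2 (reverse to put SO3(g) on the reactant side; ×2 to match 2 SO3(g) in the target): (-2)·(-395.7) = +791.4 kJ/mol
Combining the equations, ΔH_rxn = (-608.8) + (-2442.0) + (+791.4) = -2259.4 kJ/mol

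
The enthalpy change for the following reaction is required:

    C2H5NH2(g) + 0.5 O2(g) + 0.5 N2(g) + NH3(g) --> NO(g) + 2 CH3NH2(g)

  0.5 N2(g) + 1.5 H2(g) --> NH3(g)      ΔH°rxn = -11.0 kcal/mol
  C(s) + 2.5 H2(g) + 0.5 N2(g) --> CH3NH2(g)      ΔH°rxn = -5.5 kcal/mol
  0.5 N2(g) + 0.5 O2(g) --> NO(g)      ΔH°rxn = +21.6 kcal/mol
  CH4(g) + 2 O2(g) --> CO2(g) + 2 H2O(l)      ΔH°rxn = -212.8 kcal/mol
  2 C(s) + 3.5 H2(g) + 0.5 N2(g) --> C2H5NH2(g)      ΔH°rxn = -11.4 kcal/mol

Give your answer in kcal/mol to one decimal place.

equation 1 reversed (NH3(g) must end up as a reactant): +11.0 kcal/mol
equation 2 × 2 (×2 to match 2 CH3NH2(g) in the target): (2)·(-5.5) = -11.0 kcal/mol
equation 3 as written (NO(g) already on the product side): +21.6 kcal/mol
equation 4: not needed (H2O(l) appears nowhere else).
equation 5 reversed (reverse to put C2H5NH2(g) on the reactant side): +11.4 kcal/mol
ΔH°rxn = (-1)·(-11.0) + (2)·(-5.5) + (1)·(+21.6) + (-1)·(-11.4) = 33.0 kcal/mol

ΔH°rxn = 33.0 kcal/mol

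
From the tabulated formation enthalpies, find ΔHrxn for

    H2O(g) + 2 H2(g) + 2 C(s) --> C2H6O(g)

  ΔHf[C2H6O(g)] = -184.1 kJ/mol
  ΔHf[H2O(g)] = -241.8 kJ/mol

ΔHrxn = 57.7 kJ/mol

Products: 1·(-184.1) = -184.1
Reactants: 1·(-241.8) + 2·(+0.0) + 2·(+0.0) = -241.8
ΔHrxn = (-184.1) − (-241.8) = 57.7 kJ/mol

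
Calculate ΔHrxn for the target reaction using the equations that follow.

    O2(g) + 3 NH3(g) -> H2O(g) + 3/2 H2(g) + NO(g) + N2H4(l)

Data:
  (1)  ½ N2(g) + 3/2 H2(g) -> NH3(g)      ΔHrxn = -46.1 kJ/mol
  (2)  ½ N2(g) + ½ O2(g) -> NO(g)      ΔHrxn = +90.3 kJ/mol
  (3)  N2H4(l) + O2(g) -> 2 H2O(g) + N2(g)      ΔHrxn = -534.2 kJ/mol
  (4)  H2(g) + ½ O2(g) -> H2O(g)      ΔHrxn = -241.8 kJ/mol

ΔHrxn = 37.4 kJ/mol

(1) reversed and × 3 (reverse to put NH3(g) on the reactant side; scale by 3 for the 3 NH3(g)): (-3)·(-46.1) = +138.3 kJ/mol
(2) as written (NO(g) already on the product side): +90.3 kJ/mol
(3) reversed (N2H4(l) must end up as a product): +534.2 kJ/mol
(4) × 3: (3)·(-241.8) = -725.4 kJ/mol
ΔHrxn = (+138.3) + (+90.3) + (+534.2) + (-725.4) = 37.4 kJ/mol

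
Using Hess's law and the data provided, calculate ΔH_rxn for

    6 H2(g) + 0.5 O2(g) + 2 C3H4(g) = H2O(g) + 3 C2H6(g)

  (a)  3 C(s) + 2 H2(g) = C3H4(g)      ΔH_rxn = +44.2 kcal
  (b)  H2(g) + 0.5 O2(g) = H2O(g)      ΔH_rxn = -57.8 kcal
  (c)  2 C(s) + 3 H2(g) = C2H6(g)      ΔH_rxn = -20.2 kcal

(a) reversed and × 2: (-2)·(+44.2) = -88.4 kcal
(b) as written: -57.8 kcal
(c) × 3: (3)·(-20.2) = -60.6 kcal
ΔH_rxn = (-88.4) + (-57.8) + (-60.6) = -206.8 kcal

ΔH_rxn = -206.8 kcal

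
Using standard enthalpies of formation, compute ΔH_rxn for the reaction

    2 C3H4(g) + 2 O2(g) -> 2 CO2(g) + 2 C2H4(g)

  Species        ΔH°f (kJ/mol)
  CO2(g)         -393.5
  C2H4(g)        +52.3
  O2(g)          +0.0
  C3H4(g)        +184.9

ΔH_rxn = -1052.2 kJ/mol

Products: 2·(-393.5) + 2·(+52.3) = -682.4
Reactants: 2·(+184.9) + 2·(+0.0) = +369.8
ΔH_rxn = (-682.4) − (+369.8) = -1052.2 kJ/mol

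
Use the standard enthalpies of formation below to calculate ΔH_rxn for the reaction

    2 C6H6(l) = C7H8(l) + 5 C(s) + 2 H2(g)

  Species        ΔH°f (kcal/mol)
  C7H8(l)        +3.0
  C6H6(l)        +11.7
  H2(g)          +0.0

ΔH°rxn = Σ nΔHf°(products) − Σ nΔHf°(reactants).
Products: 1·(+3.0) + 5·(+0.0) + 2·(+0.0) = +3.0
Reactants: 2·(+11.7) = +23.4
ΔH_rxn = (+3.0) − (+23.4) = -20.4 kcal/mol

ΔH_rxn = -20.4 kcal/mol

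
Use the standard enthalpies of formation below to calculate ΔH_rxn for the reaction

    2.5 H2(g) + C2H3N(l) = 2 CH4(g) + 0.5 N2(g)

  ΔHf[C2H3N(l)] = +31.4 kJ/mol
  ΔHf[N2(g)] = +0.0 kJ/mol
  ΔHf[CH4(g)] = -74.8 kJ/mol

ΔH_rxn = -181.0 kJ/mol

Products: 2·(-74.8) + 1/2·(+0.0) = -149.6
Reactants: 5/2·(+0.0) + 1·(+31.4) = +31.4
ΔH_rxn = (-149.6) − (+31.4) = -181.0 kJ/mol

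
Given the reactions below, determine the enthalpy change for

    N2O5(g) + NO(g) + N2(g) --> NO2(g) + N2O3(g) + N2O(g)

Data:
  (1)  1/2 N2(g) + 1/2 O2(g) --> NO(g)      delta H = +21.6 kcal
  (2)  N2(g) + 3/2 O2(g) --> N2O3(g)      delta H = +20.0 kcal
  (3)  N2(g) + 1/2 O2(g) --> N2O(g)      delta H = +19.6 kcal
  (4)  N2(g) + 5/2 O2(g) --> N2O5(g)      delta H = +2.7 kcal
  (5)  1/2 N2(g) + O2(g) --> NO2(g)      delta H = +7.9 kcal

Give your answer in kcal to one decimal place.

(1) reversed: -21.6 kcal
(2) as written: +20.0 kcal
(3) as written: +19.6 kcal
(4) reversed: -2.7 kcal
(5) as written: +7.9 kcal
By Hess's law, delta H = (-21.6) + (+20.0) + (+19.6) + (-2.7) + (+7.9) = 23.2 kcal

delta H = 23.2 kcal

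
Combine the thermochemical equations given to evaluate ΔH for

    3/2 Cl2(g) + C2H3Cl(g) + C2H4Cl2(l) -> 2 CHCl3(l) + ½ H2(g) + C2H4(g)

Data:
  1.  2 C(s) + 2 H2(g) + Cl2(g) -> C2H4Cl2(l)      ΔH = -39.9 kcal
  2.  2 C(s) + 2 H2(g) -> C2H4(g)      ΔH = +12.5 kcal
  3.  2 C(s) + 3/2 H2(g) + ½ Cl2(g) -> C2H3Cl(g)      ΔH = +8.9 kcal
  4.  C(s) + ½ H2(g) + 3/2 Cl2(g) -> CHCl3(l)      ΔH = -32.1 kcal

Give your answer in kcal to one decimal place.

eq. 1 reversed: +39.9 kcal
eq. 2 as written: +12.5 kcal
eq. 3 reversed: -8.9 kcal
eq. 4 × 2: (2)·(-32.1) = -64.2 kcal
Combining the equations, ΔH = (-1)·(-39.9) + (1)·(+12.5) + (-1)·(+8.9) + (2)·(-32.1) = -20.7 kcal

ΔH = -20.7 kcal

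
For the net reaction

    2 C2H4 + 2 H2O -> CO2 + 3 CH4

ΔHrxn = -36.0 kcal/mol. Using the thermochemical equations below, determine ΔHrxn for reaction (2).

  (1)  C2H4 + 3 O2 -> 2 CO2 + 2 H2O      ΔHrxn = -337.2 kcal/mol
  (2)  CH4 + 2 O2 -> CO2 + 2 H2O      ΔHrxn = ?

ΔHrxn = -212.8 kcal/mol

(1) × 2: (2)·(-337.2) = -674.4 kcal/mol
(2) reversed and × 3: contributes −3·x
-36.0 = (-674.4) − 3·x
x = (-36.0 − (-674.4)) / (-3) = -212.8 kcal/mol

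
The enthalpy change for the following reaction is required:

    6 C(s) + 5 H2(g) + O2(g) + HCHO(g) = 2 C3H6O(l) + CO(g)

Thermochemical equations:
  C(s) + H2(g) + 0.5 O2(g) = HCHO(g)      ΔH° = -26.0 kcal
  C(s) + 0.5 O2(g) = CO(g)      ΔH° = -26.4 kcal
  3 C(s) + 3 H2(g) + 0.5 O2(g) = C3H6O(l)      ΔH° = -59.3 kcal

ΔH° = -119.0 kcal

equation 1 reversed: +26.0 kcal
equation 2 as written: -26.4 kcal
equation 3 × 2: (2)·(-59.3) = -118.6 kcal
ΔH° = (-1)·(-26.0) + (1)·(-26.4) + (2)·(-59.3) = -119.0 kcal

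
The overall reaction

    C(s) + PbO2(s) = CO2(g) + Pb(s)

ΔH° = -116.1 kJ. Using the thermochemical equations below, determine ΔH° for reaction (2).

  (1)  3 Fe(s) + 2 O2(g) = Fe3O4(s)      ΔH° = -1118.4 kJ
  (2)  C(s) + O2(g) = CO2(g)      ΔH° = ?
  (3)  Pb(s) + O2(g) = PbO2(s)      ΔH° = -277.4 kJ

(1): not needed.
(2) as written: contributes x
(3) reversed: +277.4 kJ
-116.1 = (+277.4) + x
x = (-116.1 − (+277.4)) / (1) = -393.5 kJ

ΔH° = -393.5 kJ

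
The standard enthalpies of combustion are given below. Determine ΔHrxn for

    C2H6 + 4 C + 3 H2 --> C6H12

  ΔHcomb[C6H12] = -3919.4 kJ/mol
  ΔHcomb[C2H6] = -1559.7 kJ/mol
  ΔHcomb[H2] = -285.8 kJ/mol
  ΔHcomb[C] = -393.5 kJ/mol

With combustion enthalpies, reactants minus products:
= [1·(-1559.7) + 4·(-393.5) + 3·(-285.8)] − [1·(-3919.4)]
= -71.7 kJ/mol

ΔHrxn = -71.7 kJ/mol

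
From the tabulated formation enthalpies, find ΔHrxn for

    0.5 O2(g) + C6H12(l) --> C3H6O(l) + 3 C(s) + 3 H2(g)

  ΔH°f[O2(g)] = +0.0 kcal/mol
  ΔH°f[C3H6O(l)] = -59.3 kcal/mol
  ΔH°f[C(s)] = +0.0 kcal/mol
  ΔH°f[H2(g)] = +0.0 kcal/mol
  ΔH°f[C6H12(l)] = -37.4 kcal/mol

Products: 1·(-59.3) + 3·(+0.0) + 3·(+0.0) = -59.3
Reactants: 1/2·(+0.0) + 1·(-37.4) = -37.4
ΔHrxn = (-59.3) − (-37.4) = -21.9 kcal/mol

ΔHrxn = -21.9 kcal/mol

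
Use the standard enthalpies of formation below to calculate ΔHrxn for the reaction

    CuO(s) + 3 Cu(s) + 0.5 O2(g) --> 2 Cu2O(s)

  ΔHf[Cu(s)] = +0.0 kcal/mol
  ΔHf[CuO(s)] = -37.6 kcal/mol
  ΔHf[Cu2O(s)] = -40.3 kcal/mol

Products: 2·(-40.3) = -80.6
Reactants: 1·(-37.6) + 3·(+0.0) + 1/2·(+0.0) = -37.6
ΔHrxn = (-80.6) − (-37.6) = -43.0 kcal/mol

ΔHrxn = -43.0 kcal/mol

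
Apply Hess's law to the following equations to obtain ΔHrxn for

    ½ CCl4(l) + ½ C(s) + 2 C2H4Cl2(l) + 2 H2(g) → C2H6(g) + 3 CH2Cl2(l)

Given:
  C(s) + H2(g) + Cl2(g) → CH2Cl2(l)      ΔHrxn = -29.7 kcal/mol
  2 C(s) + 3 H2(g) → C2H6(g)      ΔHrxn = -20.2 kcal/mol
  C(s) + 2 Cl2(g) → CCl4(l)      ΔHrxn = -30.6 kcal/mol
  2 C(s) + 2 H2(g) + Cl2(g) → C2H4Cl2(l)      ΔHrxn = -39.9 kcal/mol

ΔHrxn = -14.2 kcal/mol

equation 1 × 3 (scale by 3 for the 3 CH2Cl2(l)): (3)·(-29.7) = -89.1 kcal/mol
equation 2 as written (C2H6(g) already on the product side): -20.2 kcal/mol
equation 3 reversed and × 1/2 (CCl4(l) must end up as a reactant; ×1/2 to match 1/2 CCl4(l) in the target): (-1/2)·(-30.6) = +15.3 kcal/mol
equation 4 reversed and × 2 (C2H4Cl2(l) must end up as a reactant; ×2 to match 2 C2H4Cl2(l) in the target): (-2)·(-39.9) = +79.8 kcal/mol
Combining the equations, ΔHrxn = (3)·(-29.7) + (1)·(-20.2) + (-1/2)·(-30.6) + (-2)·(-39.9) = -14.2 kcal/mol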